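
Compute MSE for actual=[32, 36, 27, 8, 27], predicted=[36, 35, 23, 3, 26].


Squared errors: (32-36)²=16, (36-35)²=1, (27-23)²=16, (8-3)²=25, (27-26)²=1
Sum = 59
MSE = 59/5 = 59/5

59/5


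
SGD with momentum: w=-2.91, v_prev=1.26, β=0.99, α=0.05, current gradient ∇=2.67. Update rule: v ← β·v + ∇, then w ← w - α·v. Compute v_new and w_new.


v_new = 0.99·1.26 + 2.67 = 1.2474 + 2.67 = 3.9174
w_new = -2.91 - 0.05·3.9174 = -2.91 - 0.19587 = -3.10587

v_new=3.9174, w_new=-3.10587


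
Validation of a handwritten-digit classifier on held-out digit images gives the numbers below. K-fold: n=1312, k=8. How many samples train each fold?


Fold size = 1312/8 = 164
Training per fold = 1312 - 164 = 1148

1148


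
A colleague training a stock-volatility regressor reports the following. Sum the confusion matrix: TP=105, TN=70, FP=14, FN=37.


Total = TP + TN + FP + FN
= 105 + 70 + 14 + 37
= 226
(Predicted positive: 119, predicted negative: 107)

226


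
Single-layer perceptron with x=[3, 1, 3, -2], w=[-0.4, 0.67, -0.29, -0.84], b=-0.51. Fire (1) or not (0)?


z = (3)·(-0.4) + (1)·(0.67) + (3)·(-0.29) + (-2)·(-0.84) - 0.51
  = -0.23
step(z) = 0 (z<0)

0


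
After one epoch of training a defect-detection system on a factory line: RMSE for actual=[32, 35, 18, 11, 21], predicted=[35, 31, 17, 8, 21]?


MSE = 35/5 = 7
RMSE = √(35/5) = 2.6458

2.6458


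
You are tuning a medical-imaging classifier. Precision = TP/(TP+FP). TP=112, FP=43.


Precision = TP/(TP+FP)
= 112/(112+43)
= 112/155 = 72.26%

72.26%


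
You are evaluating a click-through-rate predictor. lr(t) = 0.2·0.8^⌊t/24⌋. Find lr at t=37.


n_drops = ⌊37/24⌋ = 1
lr = 0.2·0.8^1 = 0.2·0.8 = 0.16

0.16


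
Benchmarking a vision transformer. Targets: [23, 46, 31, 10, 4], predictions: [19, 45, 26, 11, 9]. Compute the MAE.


Absolute errors: |23-19|=4, |46-45|=1, |31-26|=5, |10-11|=1, |4-9|=5
Sum = 16
MAE = 16/5 = 16/5

16/5


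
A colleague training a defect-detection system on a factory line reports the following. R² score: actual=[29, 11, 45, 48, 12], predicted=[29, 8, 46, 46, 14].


ȳ = 29
SS_res = Σ(y-ŷ)² = 18
SS_tot = Σ(y-ȳ)² = 1230
R² = 1 - SS_res/SS_tot = 1 - 0.0146 = 0.9854

0.9854


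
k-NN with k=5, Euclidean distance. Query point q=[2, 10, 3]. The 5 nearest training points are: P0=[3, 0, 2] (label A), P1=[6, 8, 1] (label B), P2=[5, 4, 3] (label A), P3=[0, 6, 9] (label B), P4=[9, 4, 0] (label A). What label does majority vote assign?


d(q,P0) = 10.0995  (label A)
d(q,P1) = 4.899  (label B)
d(q,P2) = 6.7082  (label A)
d(q,P3) = 7.4833  (label B)
d(q,P4) = 9.6954  (label A)
Votes: A=3, B=2
Majority → A

A


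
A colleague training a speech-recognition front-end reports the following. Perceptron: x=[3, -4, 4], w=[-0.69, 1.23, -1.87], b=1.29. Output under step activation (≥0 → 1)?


z = (3)·(-0.69) + (-4)·(1.23) + (4)·(-1.87) + 1.29
  = -13.18
step(z) = 0 (z<0)

0


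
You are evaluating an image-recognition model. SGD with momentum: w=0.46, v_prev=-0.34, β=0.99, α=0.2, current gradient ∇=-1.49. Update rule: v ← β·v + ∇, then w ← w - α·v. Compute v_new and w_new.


v_new = 0.99·-0.34 - 1.49 = -0.3366 - 1.49 = -1.8266
w_new = 0.46 - 0.2·-1.8266 = 0.46 + 0.36532 = 0.82532

v_new=-1.8266, w_new=0.82532


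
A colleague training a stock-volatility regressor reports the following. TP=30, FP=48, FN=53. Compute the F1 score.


Precision = 30/78 = 0.3846
Recall = 30/83 = 0.3614
F1 = 2·P·R/(P+R) = 2·TP/(2·TP+FP+FN) = 60/(60+48+53) = 60/161 = 0.3727

0.3727


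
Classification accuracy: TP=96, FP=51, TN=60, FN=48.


Accuracy = (TP+TN)/(TP+TN+FP+FN)
= (96+60)/(255)
= 156/255 = 61.18%

61.18%


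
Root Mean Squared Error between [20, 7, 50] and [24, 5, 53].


MSE = 29/3 = 9.6667
RMSE = √(29/3) = 3.1091

3.1091


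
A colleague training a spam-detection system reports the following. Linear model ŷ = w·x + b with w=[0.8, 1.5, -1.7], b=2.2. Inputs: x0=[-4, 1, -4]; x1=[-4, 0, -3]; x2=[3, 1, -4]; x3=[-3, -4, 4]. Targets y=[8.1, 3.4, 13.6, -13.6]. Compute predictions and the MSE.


ŷ0 = (0.8)·(-4) + (1.5)·(1) + (-1.7)·(-4) + 2.2 = 7.3
ŷ1 = (0.8)·(-4) + (1.5)·(0) + (-1.7)·(-3) + 2.2 = 4.1
ŷ2 = (0.8)·(3) + (1.5)·(1) + (-1.7)·(-4) + 2.2 = 12.9
ŷ3 = (0.8)·(-3) + (1.5)·(-4) + (-1.7)·(4) + 2.2 = -13.0
errors² = [0.64, 0.49, 0.49, 0.36]
MSE = 1.9800/4 = 0.495

0.495


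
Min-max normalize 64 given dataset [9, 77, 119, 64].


min=9, max=119
(64-9)/(119-9) = 55/110 = 0.5

0.5


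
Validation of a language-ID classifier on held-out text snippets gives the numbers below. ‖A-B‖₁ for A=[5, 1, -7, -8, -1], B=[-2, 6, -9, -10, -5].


d = |5+ 2| + |1-6| + |-7+ 9| + |-8+ 10| + |-1+ 5|
  = 7 + 5 + 2 + 2 + 4
  = 20

20


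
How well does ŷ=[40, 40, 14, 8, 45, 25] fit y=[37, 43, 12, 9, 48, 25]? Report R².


ȳ = 29
SS_res = Σ(y-ŷ)² = 32
SS_tot = Σ(y-ȳ)² = 1326
R² = 1 - SS_res/SS_tot = 1 - 0.0241 = 0.9759

0.9759


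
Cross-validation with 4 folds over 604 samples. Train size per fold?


Fold size = 604/4 = 151
Training per fold = 604 - 151 = 453

453


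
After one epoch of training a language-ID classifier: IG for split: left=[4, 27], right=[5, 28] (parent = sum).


Parent = [9, 55], H_parent = 0.5859
H_left = 0.5548 (n=31), H_right = 0.6136 (n=33)
H_children = (31/64)·0.5548 + (33/64)·0.6136 = 0.5851
IG = 0.5859 - 0.5851 = 0.0008

0.0008


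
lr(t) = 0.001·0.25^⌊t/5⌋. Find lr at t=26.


n_drops = ⌊26/5⌋ = 5
lr = 0.001·0.25^5 = 0.001·0.0009765625 = 0.0000009765625

0.0000009765625


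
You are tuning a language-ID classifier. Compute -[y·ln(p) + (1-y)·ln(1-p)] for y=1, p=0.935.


BCE = -[y·ln(p) + (1-y)·ln(1-p)]
= -1·ln(0.935) - 0
= -ln(0.935) = 0.0672

0.0672


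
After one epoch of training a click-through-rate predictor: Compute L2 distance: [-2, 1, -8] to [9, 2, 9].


d = √((-2-9)² + (1-2)² + (-8-9)²)
  = √(121 + 1 + 289)
  = √411 = 20.2731

20.2731


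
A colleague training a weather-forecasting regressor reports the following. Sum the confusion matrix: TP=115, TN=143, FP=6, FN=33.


Total = TP + TN + FP + FN
= 115 + 143 + 6 + 33
= 297
(Predicted positive: 121, predicted negative: 176)

297


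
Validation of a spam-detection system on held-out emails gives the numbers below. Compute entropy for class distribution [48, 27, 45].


Probabilities: [48/120, 27/120, 45/120] ≈ [0.4, 0.225, 0.375]
H = -((48/120)·log₂(48/120) + (27/120)·log₂(27/120) + (45/120)·log₂(45/120))
  = 1.5436 bits

1.5436 bits


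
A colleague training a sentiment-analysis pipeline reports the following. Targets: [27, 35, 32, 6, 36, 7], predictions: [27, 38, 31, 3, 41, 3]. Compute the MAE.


Absolute errors: |27-27|=0, |35-38|=3, |32-31|=1, |6-3|=3, |36-41|=5, |7-3|=4
Sum = 16
MAE = 16/6 = 8/3

8/3


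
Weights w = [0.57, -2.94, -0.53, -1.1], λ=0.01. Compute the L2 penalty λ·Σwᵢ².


‖w‖₂² = (0.57)² + (-2.94)² + (-0.53)² + (-1.1)²
     = 0.3249 + 8.6436 + 0.2809 + 1.21
     = 10.4594
λ·‖w‖₂² = 0.01·10.4594 = 0.104594

0.104594


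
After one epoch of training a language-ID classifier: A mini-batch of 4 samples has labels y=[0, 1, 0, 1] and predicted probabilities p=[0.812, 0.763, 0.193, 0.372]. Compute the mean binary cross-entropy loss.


L[0] = -ln(1-0.812) = -ln(0.188) = 1.6713
L[1] = -ln(0.763) = 0.2705
L[2] = -ln(1-0.193) = -ln(0.807) = 0.2144
L[3] = -ln(0.372) = 0.9889
mean = (1.6713 + 0.2705 + 0.2144 + 0.9889)/4 = 0.7863

0.7863


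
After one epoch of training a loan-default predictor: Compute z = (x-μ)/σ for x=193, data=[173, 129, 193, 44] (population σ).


μ = 134.75, σ = 57.2817
z = (193 - 134.75)/57.2817 = 1.0169

1.0169


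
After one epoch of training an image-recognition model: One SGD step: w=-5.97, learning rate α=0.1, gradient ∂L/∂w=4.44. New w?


w_new = w - α·∇
= -5.97 - 0.1·4.44
= -5.97 - 0.444
= -6.414

-6.414


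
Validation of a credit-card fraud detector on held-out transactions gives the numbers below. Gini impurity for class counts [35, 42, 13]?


Probabilities: [35/90, 42/90, 13/90] ≈ [0.3889, 0.4667, 0.1444]
Σpᵢ² = (1225 + 1764 + 169)/90² = 3158/8100
Gini = 1 - Σpᵢ² = 1 - 3158/8100 = 0.6101

0.6101


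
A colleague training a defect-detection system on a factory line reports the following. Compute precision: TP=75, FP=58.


Precision = TP/(TP+FP)
= 75/(75+58)
= 75/133 = 56.39%

56.39%


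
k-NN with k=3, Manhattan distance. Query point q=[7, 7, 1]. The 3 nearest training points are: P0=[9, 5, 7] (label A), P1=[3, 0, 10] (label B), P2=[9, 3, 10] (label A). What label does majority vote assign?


d(q,P0) = 10  (label A)
d(q,P1) = 20  (label B)
d(q,P2) = 15  (label A)
Votes: A=2, B=1
Majority → A

A


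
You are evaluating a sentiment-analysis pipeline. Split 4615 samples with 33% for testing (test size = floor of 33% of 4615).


Test = ⌊4615·33/100⌋ = 1522
Train = 4615 - 1522 = 3093

Train: 3093, Test: 1522


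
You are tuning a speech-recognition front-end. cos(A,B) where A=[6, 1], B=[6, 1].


A·B = 6·6 + 1·1 = 37
‖A‖ = √37 = 6.0828, ‖B‖ = √37 = 6.0828
cos = 37/(√37·√37) = 37/√1369 = 1.0

1.0


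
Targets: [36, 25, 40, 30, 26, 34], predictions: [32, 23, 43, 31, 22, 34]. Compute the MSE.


Squared errors: (36-32)²=16, (25-23)²=4, (40-43)²=9, (30-31)²=1, (26-22)²=16, (34-34)²=0
Sum = 46
MSE = 46/6 = 23/3

23/3


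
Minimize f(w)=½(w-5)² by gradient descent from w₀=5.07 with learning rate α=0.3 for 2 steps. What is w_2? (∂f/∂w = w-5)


step 1: grad = 5.07-5 = 0.07; w = 5.07 - 0.3·(0.07) = 5.049
step 2: grad = 5.049-5 = 0.049; w = 5.049 - 0.3·(0.049) = 5.0343

5.0343


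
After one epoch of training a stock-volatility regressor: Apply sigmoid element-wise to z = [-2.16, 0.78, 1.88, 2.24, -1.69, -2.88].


σ(-2.16) = 1/(1+e^2.16) = 0.1034
σ(0.78) = 1/(1+e^-0.78) = 0.6857
σ(1.88) = 1/(1+e^-1.88) = 0.8676
σ(2.24) = 1/(1+e^-2.24) = 0.9038
σ(-1.69) = 1/(1+e^1.69) = 0.1558
σ(-2.88) = 1/(1+e^2.88) = 0.0532
result = [0.1034, 0.6857, 0.8676, 0.9038, 0.1558, 0.0532]

[0.1034, 0.6857, 0.8676, 0.9038, 0.1558, 0.0532]


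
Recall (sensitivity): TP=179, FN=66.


Recall = TP/(TP+FN)
= 179/(179+66)
= 179/245 = 73.06%

73.06%


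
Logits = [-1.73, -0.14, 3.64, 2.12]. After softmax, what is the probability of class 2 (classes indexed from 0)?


Exponentials: e^-1.73=0.1773, e^-0.14=0.8694, e^3.64=38.0918, e^2.12=8.3311
Sum = 47.4696
Softmax = [0.0037, 0.0183, 0.8024, 0.1755]
p[2] = 38.0918/47.4696 = 0.8024

0.8024


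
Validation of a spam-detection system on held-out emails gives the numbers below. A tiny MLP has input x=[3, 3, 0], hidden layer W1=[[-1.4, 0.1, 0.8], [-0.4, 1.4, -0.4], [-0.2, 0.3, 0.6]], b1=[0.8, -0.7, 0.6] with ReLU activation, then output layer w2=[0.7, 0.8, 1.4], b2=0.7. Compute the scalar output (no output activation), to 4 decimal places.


z1[0] = (-1.4)·(3) + (0.1)·(3) + (0.8)·(0) + 0.8 = -3.1
z1[1] = (-0.4)·(3) + (1.4)·(3) + (-0.4)·(0) - 0.7 = 2.3
z1[2] = (-0.2)·(3) + (0.3)·(3) + (0.6)·(0) + 0.6 = 0.9
h = ReLU(z1) = [0.0, 2.3, 0.9]
output = (0.7)·(0.0) + (0.8)·(2.3) + (1.4)·(0.9) + 0.7 = 3.8

3.8


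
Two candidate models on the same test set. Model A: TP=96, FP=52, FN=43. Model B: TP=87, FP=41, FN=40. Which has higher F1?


Model A: P=96/148=0.6486, R=96/139=0.6906, F1=2PR/(P+R)=2TP/(2TP+FP+FN)=192/287=0.669
Model B: P=87/128=0.6797, R=87/127=0.685, F1=2PR/(P+R)=2TP/(2TP+FP+FN)=174/255=0.6824
0.669 < 0.6824 → Model B

Model B


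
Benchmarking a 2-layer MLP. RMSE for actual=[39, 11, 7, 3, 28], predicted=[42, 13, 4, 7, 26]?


MSE = 42/5 = 8.4
RMSE = √(42/5) = 2.8983

2.8983


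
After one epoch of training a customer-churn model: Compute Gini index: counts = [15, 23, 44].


Probabilities: [15/82, 23/82, 44/82] ≈ [0.1829, 0.2805, 0.5366]
Σpᵢ² = (225 + 529 + 1936)/82² = 2690/6724
Gini = 1 - Σpᵢ² = 1 - 2690/6724 = 0.5999

0.5999


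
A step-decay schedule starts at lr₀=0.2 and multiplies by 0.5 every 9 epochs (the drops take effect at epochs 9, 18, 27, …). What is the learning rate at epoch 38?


n_drops = ⌊38/9⌋ = 4
lr = 0.2·0.5^4 = 0.2·0.0625 = 0.0125

0.0125


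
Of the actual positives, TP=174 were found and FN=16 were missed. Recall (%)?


Recall = TP/(TP+FN)
= 174/(174+16)
= 174/190 = 91.58%

91.58%


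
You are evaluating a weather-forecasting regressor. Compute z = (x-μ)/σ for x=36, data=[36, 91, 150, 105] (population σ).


μ = 95.5, σ = 40.6848
z = (36 - 95.5)/40.6848 = -1.4625

-1.4625


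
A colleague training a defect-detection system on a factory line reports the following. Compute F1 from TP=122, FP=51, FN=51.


Precision = 122/173 = 0.7052
Recall = 122/173 = 0.7052
F1 = 2·P·R/(P+R) = 2·TP/(2·TP+FP+FN) = 244/(244+51+51) = 244/346 = 0.7052

0.7052


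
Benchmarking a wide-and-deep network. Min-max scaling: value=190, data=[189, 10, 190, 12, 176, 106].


min=10, max=190
(190-10)/(190-10) = 180/180 = 1.0

1.0


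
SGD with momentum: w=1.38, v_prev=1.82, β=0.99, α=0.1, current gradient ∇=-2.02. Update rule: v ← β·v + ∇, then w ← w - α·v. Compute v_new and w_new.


v_new = 0.99·1.82 - 2.02 = 1.8018 - 2.02 = -0.2182
w_new = 1.38 - 0.1·-0.2182 = 1.38 + 0.02182 = 1.40182

v_new=-0.2182, w_new=1.40182


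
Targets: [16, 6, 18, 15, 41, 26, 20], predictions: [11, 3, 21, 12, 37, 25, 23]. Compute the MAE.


Absolute errors: |16-11|=5, |6-3|=3, |18-21|=3, |15-12|=3, |41-37|=4, |26-25|=1, |20-23|=3
Sum = 22
MAE = 22/7 = 22/7

22/7


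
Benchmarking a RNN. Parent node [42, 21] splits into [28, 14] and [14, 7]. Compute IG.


Parent = [42, 21], H_parent = 0.9183
H_left = 0.9183 (n=42), H_right = 0.9183 (n=21)
H_children = (42/63)·0.9183 + (21/63)·0.9183 = 0.9183
IG = 0.9183 - 0.9183 = 0.0

0.0


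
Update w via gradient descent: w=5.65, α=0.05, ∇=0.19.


w_new = w - α·∇
= 5.65 - 0.05·0.19
= 5.65 - 0.0095
= 5.6405

5.6405


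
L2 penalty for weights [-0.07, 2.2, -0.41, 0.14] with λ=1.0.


‖w‖₂² = (-0.07)² + (2.2)² + (-0.41)² + (0.14)²
     = 0.0049 + 4.84 + 0.1681 + 0.0196
     = 5.0326
λ·‖w‖₂² = 1.0·5.0326 = 5.0326

5.0326


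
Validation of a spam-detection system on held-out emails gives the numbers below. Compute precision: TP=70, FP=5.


Precision = TP/(TP+FP)
= 70/(70+5)
= 70/75 = 93.33%

93.33%


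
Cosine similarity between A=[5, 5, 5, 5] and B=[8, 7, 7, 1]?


A·B = 5·8 + 5·7 + 5·7 + 5·1 = 115
‖A‖ = √100 = 10, ‖B‖ = √163 = 12.7671
cos = 115/(√100·√163) = 115/√16300 = 0.9007

0.9007


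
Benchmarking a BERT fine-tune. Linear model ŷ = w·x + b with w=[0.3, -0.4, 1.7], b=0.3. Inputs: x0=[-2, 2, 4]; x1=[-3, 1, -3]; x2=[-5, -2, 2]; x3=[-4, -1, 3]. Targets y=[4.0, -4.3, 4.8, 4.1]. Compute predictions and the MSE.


ŷ0 = (0.3)·(-2) + (-0.4)·(2) + (1.7)·(4) + 0.3 = 5.7
ŷ1 = (0.3)·(-3) + (-0.4)·(1) + (1.7)·(-3) + 0.3 = -6.1
ŷ2 = (0.3)·(-5) + (-0.4)·(-2) + (1.7)·(2) + 0.3 = 3.0
ŷ3 = (0.3)·(-4) + (-0.4)·(-1) + (1.7)·(3) + 0.3 = 4.6
errors² = [2.89, 3.24, 3.24, 0.25]
MSE = 9.6200/4 = 2.405

2.405


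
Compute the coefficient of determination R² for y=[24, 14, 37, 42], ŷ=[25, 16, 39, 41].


ȳ = 29.25
SS_res = Σ(y-ŷ)² = 10
SS_tot = Σ(y-ȳ)² = 482.75
R² = 1 - SS_res/SS_tot = 1 - 0.0207 = 0.9793

0.9793


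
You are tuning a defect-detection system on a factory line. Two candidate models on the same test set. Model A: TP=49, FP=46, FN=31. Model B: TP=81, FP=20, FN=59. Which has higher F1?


Model A: P=49/95=0.5158, R=49/80=0.6125, F1=2PR/(P+R)=2TP/(2TP+FP+FN)=98/175=0.56
Model B: P=81/101=0.802, R=81/140=0.5786, F1=2PR/(P+R)=2TP/(2TP+FP+FN)=162/241=0.6722
0.56 < 0.6722 → Model B

Model B


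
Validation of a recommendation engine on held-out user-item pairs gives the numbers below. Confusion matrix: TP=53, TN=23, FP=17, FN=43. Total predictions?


Total = TP + TN + FP + FN
= 53 + 23 + 17 + 43
= 136
(Predicted positive: 70, predicted negative: 66)

136


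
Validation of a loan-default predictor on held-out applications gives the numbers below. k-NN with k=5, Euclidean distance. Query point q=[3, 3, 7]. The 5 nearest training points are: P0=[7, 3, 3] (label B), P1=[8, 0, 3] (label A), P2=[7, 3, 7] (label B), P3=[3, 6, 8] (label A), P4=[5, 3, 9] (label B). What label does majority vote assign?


d(q,P0) = 5.6569  (label B)
d(q,P1) = 7.0711  (label A)
d(q,P2) = 4.0  (label B)
d(q,P3) = 3.1623  (label A)
d(q,P4) = 2.8284  (label B)
Votes: A=2, B=3
Majority → B

B


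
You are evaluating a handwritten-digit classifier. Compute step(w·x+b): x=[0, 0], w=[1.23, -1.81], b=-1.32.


z = (0)·(1.23) + (0)·(-1.81) - 1.32
  = -1.32
step(z) = 0 (z<0)

0


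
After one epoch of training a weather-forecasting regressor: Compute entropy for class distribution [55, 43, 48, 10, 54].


Probabilities: [55/210, 43/210, 48/210, 10/210, 54/210] ≈ [0.2619, 0.2048, 0.2286, 0.0476, 0.2571]
H = -((55/210)·log₂(55/210) + (43/210)·log₂(43/210) + (48/210)·log₂(48/210) + (10/210)·log₂(10/210) + (54/210)·log₂(54/210))
  = 2.1744 bits

2.1744 bits


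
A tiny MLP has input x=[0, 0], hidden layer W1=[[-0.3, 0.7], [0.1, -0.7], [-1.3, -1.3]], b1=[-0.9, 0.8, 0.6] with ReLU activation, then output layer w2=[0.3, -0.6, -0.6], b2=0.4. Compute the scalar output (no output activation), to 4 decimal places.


z1[0] = (-0.3)·(0) + (0.7)·(0) - 0.9 = -0.9
z1[1] = (0.1)·(0) + (-0.7)·(0) + 0.8 = 0.8
z1[2] = (-1.3)·(0) + (-1.3)·(0) + 0.6 = 0.6
h = ReLU(z1) = [0.0, 0.8, 0.6]
output = (0.3)·(0.0) + (-0.6)·(0.8) + (-0.6)·(0.6) + 0.4 = -0.44

-0.44


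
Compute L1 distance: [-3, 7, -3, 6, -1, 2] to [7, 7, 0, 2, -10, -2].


d = |-3-7| + |7-7| + |-3-0| + |6-2| + |-1+ 10| + |2+ 2|
  = 10 + 0 + 3 + 4 + 9 + 4
  = 30

30


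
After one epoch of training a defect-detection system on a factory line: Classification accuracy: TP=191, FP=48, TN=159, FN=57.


Accuracy = (TP+TN)/(TP+TN+FP+FN)
= (191+159)/(455)
= 350/455 = 76.92%

76.92%


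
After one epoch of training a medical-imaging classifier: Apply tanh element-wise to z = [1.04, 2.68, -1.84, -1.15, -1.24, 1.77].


tanh(1.04) = 0.7779
tanh(2.68) = 0.9906
tanh(-1.84) = -0.9508
tanh(-1.15) = -0.8178
tanh(-1.24) = -0.8455
tanh(1.77) = 0.9436
result = [0.7779, 0.9906, -0.9508, -0.8178, -0.8455, 0.9436]

[0.7779, 0.9906, -0.9508, -0.8178, -0.8455, 0.9436]


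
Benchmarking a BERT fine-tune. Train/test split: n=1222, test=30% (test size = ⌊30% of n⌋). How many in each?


Test = ⌊1222·30/100⌋ = 366
Train = 1222 - 366 = 856

Train: 856, Test: 366


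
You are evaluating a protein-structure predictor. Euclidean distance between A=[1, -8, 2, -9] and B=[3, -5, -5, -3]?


d = √((1-3)² + (-8+ 5)² + (2+ 5)² + (-9+ 3)²)
  = √(4 + 9 + 49 + 36)
  = √98 = 9.8995

9.8995


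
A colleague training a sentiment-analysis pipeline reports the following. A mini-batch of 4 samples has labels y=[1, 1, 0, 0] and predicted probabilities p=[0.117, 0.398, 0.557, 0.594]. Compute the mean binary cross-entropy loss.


L[0] = -ln(0.117) = 2.1456
L[1] = -ln(0.398) = 0.9213
L[2] = -ln(1-0.557) = -ln(0.443) = 0.8142
L[3] = -ln(1-0.594) = -ln(0.406) = 0.9014
mean = (2.1456 + 0.9213 + 0.8142 + 0.9014)/4 = 1.1956

1.1956


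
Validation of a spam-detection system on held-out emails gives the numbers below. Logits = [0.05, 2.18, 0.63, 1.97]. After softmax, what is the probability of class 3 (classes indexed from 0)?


Exponentials: e^0.05=1.0513, e^2.18=8.8463, e^0.63=1.8776, e^1.97=7.1707
Sum = 18.9459
Softmax = [0.0555, 0.4669, 0.0991, 0.3785]
p[3] = 7.1707/18.9459 = 0.3785

0.3785


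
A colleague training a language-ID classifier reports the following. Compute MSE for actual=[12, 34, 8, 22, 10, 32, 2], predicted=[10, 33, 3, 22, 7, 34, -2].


Squared errors: (12-10)²=4, (34-33)²=1, (8-3)²=25, (22-22)²=0, (10-7)²=9, (32-34)²=4, (2+ 2)²=16
Sum = 59
MSE = 59/7 = 59/7

59/7


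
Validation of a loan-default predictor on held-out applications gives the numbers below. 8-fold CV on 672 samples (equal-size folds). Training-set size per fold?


Fold size = 672/8 = 84
Training per fold = 672 - 84 = 588

588


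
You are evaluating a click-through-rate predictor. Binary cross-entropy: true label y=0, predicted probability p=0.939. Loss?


BCE = -[y·ln(p) + (1-y)·ln(1-p)]
= -0 - 1·ln(1-0.939)
= -ln(0.061) = 2.7969

2.7969


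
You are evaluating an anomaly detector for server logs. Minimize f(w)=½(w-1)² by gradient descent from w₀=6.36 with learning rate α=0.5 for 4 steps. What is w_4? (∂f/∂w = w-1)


step 1: grad = 6.36-1 = 5.36; w = 6.36 - 0.5·(5.36) = 3.68
step 2: grad = 3.68-1 = 2.68; w = 3.68 - 0.5·(2.68) = 2.34
step 3: grad = 2.34-1 = 1.34; w = 2.34 - 0.5·(1.34) = 1.67
step 4: grad = 1.67-1 = 0.67; w = 1.67 - 0.5·(0.67) = 1.335

1.335


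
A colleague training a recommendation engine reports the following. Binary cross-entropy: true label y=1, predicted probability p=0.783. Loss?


BCE = -[y·ln(p) + (1-y)·ln(1-p)]
= -1·ln(0.783) - 0
= -ln(0.783) = 0.2446

0.2446


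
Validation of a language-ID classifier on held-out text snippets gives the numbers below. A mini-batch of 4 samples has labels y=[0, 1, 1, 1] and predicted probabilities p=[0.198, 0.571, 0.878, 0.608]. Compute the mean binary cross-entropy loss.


L[0] = -ln(1-0.198) = -ln(0.802) = 0.2206
L[1] = -ln(0.571) = 0.5604
L[2] = -ln(0.878) = 0.1301
L[3] = -ln(0.608) = 0.4976
mean = (0.2206 + 0.5604 + 0.1301 + 0.4976)/4 = 0.3522

0.3522


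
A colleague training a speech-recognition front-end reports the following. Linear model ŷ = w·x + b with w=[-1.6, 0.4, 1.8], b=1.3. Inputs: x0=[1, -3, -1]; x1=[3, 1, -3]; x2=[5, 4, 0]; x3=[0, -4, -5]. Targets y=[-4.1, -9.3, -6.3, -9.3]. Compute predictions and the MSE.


ŷ0 = (-1.6)·(1) + (0.4)·(-3) + (1.8)·(-1) + 1.3 = -3.3
ŷ1 = (-1.6)·(3) + (0.4)·(1) + (1.8)·(-3) + 1.3 = -8.5
ŷ2 = (-1.6)·(5) + (0.4)·(4) + (1.8)·(0) + 1.3 = -5.1
ŷ3 = (-1.6)·(0) + (0.4)·(-4) + (1.8)·(-5) + 1.3 = -9.3
errors² = [0.64, 0.64, 1.44, 0.0]
MSE = 2.7200/4 = 0.68

0.68


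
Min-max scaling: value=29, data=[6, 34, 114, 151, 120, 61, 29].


min=6, max=151
(29-6)/(151-6) = 23/145 = 0.1586

0.1586


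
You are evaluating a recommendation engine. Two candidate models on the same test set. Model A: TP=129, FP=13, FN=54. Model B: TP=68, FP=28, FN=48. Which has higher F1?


Model A: P=129/142=0.9085, R=129/183=0.7049, F1=2PR/(P+R)=2TP/(2TP+FP+FN)=258/325=0.7938
Model B: P=68/96=0.7083, R=68/116=0.5862, F1=2PR/(P+R)=2TP/(2TP+FP+FN)=136/212=0.6415
0.7938 > 0.6415 → Model A

Model A


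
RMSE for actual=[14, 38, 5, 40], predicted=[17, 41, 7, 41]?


MSE = 23/4 = 5.75
RMSE = √(23/4) = 2.3979

2.3979


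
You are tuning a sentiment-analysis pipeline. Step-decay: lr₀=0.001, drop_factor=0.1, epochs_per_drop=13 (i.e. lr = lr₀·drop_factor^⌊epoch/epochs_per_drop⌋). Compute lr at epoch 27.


n_drops = ⌊27/13⌋ = 2
lr = 0.001·0.1^2 = 0.001·0.01 = 0.00001

0.00001


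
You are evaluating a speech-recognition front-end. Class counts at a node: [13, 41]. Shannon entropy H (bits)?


Probabilities: [13/54, 41/54] ≈ [0.2407, 0.7593]
H = -((13/54)·log₂(13/54) + (41/54)·log₂(41/54))
  = 0.7963 bits

0.7963 bits


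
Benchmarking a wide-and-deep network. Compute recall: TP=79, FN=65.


Recall = TP/(TP+FN)
= 79/(79+65)
= 79/144 = 54.86%

54.86%


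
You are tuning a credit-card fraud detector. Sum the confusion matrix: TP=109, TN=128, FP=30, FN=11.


Total = TP + TN + FP + FN
= 109 + 128 + 30 + 11
= 278
(Predicted positive: 139, predicted negative: 139)

278


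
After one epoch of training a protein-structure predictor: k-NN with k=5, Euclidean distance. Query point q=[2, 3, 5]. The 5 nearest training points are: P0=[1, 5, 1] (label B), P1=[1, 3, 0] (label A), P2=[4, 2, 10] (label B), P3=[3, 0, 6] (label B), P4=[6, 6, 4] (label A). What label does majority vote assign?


d(q,P0) = 4.5826  (label B)
d(q,P1) = 5.099  (label A)
d(q,P2) = 5.4772  (label B)
d(q,P3) = 3.3166  (label B)
d(q,P4) = 5.099  (label A)
Votes: A=2, B=3
Majority → B

B


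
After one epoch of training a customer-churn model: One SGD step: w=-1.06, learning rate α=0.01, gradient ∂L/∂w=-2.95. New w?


w_new = w - α·∇
= -1.06 - 0.01·-2.95
= -1.06 + 0.0295
= -1.0305

-1.0305


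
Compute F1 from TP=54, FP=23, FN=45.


Precision = 54/77 = 0.7013
Recall = 54/99 = 0.5455
F1 = 2·P·R/(P+R) = 2·TP/(2·TP+FP+FN) = 108/(108+23+45) = 108/176 = 0.6136

0.6136


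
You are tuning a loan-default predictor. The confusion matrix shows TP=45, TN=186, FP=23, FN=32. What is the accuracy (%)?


Accuracy = (TP+TN)/(TP+TN+FP+FN)
= (45+186)/(286)
= 231/286 = 80.77%

80.77%


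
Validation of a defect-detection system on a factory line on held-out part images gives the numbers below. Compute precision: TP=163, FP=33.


Precision = TP/(TP+FP)
= 163/(163+33)
= 163/196 = 83.16%

83.16%


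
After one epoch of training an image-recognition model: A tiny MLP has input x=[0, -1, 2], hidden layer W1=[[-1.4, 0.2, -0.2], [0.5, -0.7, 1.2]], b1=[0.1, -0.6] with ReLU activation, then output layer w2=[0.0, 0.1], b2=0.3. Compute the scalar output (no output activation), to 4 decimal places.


z1[0] = (-1.4)·(0) + (0.2)·(-1) + (-0.2)·(2) + 0.1 = -0.5
z1[1] = (0.5)·(0) + (-0.7)·(-1) + (1.2)·(2) - 0.6 = 2.5
h = ReLU(z1) = [0.0, 2.5]
output = (0.0)·(0.0) + (0.1)·(2.5) + 0.3 = 0.55

0.55


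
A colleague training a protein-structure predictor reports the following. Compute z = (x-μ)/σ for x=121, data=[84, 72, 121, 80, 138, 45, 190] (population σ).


μ = 104.2857, σ = 45.2318
z = (121 - 104.2857)/45.2318 = 0.3695

0.3695


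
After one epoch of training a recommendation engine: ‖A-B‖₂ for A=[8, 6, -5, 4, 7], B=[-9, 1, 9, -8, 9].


d = √((8+ 9)² + (6-1)² + (-5-9)² + (4+ 8)² + (7-9)²)
  = √(289 + 25 + 196 + 144 + 4)
  = √658 = 25.6515

25.6515


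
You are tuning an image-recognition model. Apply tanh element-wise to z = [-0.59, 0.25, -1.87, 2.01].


tanh(-0.59) = -0.5299
tanh(0.25) = 0.2449
tanh(-1.87) = -0.9536
tanh(2.01) = 0.9647
result = [-0.5299, 0.2449, -0.9536, 0.9647]

[-0.5299, 0.2449, -0.9536, 0.9647]


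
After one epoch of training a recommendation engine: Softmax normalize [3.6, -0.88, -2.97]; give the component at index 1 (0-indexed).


Exponentials: e^3.6=36.5982, e^-0.88=0.4148, e^-2.97=0.0513
Sum = 37.0643
Softmax = [0.9874, 0.0112, 0.0014]
p[1] = 0.4148/37.0643 = 0.0112

0.0112


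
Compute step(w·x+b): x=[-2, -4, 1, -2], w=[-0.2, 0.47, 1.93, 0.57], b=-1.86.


z = (-2)·(-0.2) + (-4)·(0.47) + (1)·(1.93) + (-2)·(0.57) - 1.86
  = -2.55
step(z) = 0 (z<0)

0


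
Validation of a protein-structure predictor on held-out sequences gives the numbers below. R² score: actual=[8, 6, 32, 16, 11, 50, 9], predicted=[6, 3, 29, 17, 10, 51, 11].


ȳ = 18.8571
SS_res = Σ(y-ŷ)² = 29
SS_tot = Σ(y-ȳ)² = 1592.86
R² = 1 - SS_res/SS_tot = 1 - 0.0182 = 0.9818

0.9818


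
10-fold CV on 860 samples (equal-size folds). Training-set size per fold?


Fold size = 860/10 = 86
Training per fold = 860 - 86 = 774

774


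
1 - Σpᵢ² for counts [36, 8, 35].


Probabilities: [36/79, 8/79, 35/79] ≈ [0.4557, 0.1013, 0.443]
Σpᵢ² = (1296 + 64 + 1225)/79² = 2585/6241
Gini = 1 - Σpᵢ² = 1 - 2585/6241 = 0.5858

0.5858


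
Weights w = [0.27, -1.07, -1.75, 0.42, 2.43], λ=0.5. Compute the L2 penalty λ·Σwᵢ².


‖w‖₂² = (0.27)² + (-1.07)² + (-1.75)² + (0.42)² + (2.43)²
     = 0.0729 + 1.1449 + 3.0625 + 0.1764 + 5.9049
     = 10.3616
λ·‖w‖₂² = 0.5·10.3616 = 5.1808

5.1808


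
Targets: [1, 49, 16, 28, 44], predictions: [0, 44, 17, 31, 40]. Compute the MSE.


Squared errors: (1-0)²=1, (49-44)²=25, (16-17)²=1, (28-31)²=9, (44-40)²=16
Sum = 52
MSE = 52/5 = 52/5

52/5


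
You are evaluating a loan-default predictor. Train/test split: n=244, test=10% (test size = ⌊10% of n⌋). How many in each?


Test = ⌊244·10/100⌋ = 24
Train = 244 - 24 = 220

Train: 220, Test: 24


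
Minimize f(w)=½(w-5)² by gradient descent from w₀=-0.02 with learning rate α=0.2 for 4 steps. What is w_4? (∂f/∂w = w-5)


step 1: grad = -0.02-5 = -5.02; w = -0.02 - 0.2·(-5.02) = 0.984
step 2: grad = 0.984-5 = -4.016; w = 0.984 - 0.2·(-4.016) = 1.7872
step 3: grad = 1.7872-5 = -3.2128; w = 1.7872 - 0.2·(-3.2128) = 2.42976
step 4: grad = 2.42976-5 = -2.57024; w = 2.42976 - 0.2·(-2.57024) = 2.943808

2.943808


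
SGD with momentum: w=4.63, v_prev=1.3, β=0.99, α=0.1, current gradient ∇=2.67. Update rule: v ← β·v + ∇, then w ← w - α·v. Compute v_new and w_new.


v_new = 0.99·1.3 + 2.67 = 1.287 + 2.67 = 3.957
w_new = 4.63 - 0.1·3.957 = 4.63 - 0.3957 = 4.2343

v_new=3.957, w_new=4.2343


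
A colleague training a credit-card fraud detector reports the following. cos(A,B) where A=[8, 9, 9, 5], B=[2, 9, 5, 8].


A·B = 8·2 + 9·9 + 9·5 + 5·8 = 182
‖A‖ = √251 = 15.843, ‖B‖ = √174 = 13.1909
cos = 182/(√251·√174) = 182/√43674 = 0.8709

0.8709


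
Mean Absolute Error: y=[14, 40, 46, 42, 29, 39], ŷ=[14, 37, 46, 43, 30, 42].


Absolute errors: |14-14|=0, |40-37|=3, |46-46|=0, |42-43|=1, |29-30|=1, |39-42|=3
Sum = 8
MAE = 8/6 = 4/3

4/3


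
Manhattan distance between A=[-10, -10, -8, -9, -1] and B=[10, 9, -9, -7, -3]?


d = |-10-10| + |-10-9| + |-8+ 9| + |-9+ 7| + |-1+ 3|
  = 20 + 19 + 1 + 2 + 2
  = 44

44


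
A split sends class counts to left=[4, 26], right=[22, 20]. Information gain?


Parent = [26, 46], H_parent = 0.9436
H_left = 0.5665 (n=30), H_right = 0.9984 (n=42)
H_children = (30/72)·0.5665 + (42/72)·0.9984 = 0.8184
IG = 0.9436 - 0.8184 = 0.1252

0.1252


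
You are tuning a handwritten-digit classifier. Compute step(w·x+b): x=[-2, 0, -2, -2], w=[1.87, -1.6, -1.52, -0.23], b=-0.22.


z = (-2)·(1.87) + (0)·(-1.6) + (-2)·(-1.52) + (-2)·(-0.23) - 0.22
  = -0.46
step(z) = 0 (z<0)

0


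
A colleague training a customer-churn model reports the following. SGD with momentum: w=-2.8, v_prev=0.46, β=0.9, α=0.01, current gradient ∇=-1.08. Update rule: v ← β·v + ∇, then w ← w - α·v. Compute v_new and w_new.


v_new = 0.9·0.46 - 1.08 = 0.414 - 1.08 = -0.666
w_new = -2.8 - 0.01·-0.666 = -2.8 + 0.00666 = -2.79334

v_new=-0.666, w_new=-2.79334


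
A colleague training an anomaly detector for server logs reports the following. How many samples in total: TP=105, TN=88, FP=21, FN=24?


Total = TP + TN + FP + FN
= 105 + 88 + 21 + 24
= 238
(Predicted positive: 126, predicted negative: 112)

238


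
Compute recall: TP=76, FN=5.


Recall = TP/(TP+FN)
= 76/(76+5)
= 76/81 = 93.83%

93.83%


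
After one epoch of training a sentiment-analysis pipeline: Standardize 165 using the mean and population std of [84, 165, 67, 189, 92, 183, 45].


μ = 117.8571, σ = 55.0803
z = (165 - 117.8571)/55.0803 = 0.8559

0.8559


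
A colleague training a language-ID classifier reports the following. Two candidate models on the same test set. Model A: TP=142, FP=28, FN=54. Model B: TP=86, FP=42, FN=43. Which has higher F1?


Model A: P=142/170=0.8353, R=142/196=0.7245, F1=2PR/(P+R)=2TP/(2TP+FP+FN)=284/366=0.776
Model B: P=86/128=0.6719, R=86/129=0.6667, F1=2PR/(P+R)=2TP/(2TP+FP+FN)=172/257=0.6693
0.776 > 0.6693 → Model A

Model A


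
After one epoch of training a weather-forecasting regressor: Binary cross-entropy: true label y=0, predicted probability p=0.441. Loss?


BCE = -[y·ln(p) + (1-y)·ln(1-p)]
= -0 - 1·ln(1-0.441)
= -ln(0.559) = 0.5816

0.5816


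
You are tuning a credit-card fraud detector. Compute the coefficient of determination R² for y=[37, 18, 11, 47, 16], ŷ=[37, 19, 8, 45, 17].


ȳ = 25.8
SS_res = Σ(y-ŷ)² = 15
SS_tot = Σ(y-ȳ)² = 950.8
R² = 1 - SS_res/SS_tot = 1 - 0.0158 = 0.9842

0.9842


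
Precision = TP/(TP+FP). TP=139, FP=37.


Precision = TP/(TP+FP)
= 139/(139+37)
= 139/176 = 78.98%

78.98%


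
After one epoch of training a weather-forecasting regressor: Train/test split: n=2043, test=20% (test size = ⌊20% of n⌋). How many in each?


Test = ⌊2043·20/100⌋ = 408
Train = 2043 - 408 = 1635

Train: 1635, Test: 408


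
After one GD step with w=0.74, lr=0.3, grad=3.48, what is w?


w_new = w - α·∇
= 0.74 - 0.3·3.48
= 0.74 - 1.044
= -0.304

-0.304


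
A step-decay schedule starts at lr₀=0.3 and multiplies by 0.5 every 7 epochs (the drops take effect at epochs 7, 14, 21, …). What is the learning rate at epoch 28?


n_drops = ⌊28/7⌋ = 4
lr = 0.3·0.5^4 = 0.3·0.0625 = 0.01875

0.01875


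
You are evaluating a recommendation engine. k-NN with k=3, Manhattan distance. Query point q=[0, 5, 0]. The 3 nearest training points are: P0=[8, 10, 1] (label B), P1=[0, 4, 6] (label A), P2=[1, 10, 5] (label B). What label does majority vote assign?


d(q,P0) = 14  (label B)
d(q,P1) = 7  (label A)
d(q,P2) = 11  (label B)
Votes: A=1, B=2
Majority → B

B


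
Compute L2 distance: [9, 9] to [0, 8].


d = √((9-0)² + (9-8)²)
  = √(81 + 1)
  = √82 = 9.0554

9.0554


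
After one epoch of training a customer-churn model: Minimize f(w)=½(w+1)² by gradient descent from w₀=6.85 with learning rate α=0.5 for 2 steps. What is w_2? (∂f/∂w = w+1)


step 1: grad = 6.85+1 = 7.85; w = 6.85 - 0.5·(7.85) = 2.925
step 2: grad = 2.925+1 = 3.925; w = 2.925 - 0.5·(3.925) = 0.9625

0.9625


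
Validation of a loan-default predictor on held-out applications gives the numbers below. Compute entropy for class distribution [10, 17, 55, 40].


Probabilities: [10/122, 17/122, 55/122, 40/122] ≈ [0.082, 0.1393, 0.4508, 0.3279]
H = -((10/122)·log₂(10/122) + (17/122)·log₂(17/122) + (55/122)·log₂(55/122) + (40/122)·log₂(40/122))
  = 1.7376 bits

1.7376 bits


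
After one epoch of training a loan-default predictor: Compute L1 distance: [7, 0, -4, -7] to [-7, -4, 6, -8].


d = |7+ 7| + |0+ 4| + |-4-6| + |-7+ 8|
  = 14 + 4 + 10 + 1
  = 29

29


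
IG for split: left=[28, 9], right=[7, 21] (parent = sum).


Parent = [35, 30], H_parent = 0.9957
H_left = 0.8004 (n=37), H_right = 0.8113 (n=28)
H_children = (37/65)·0.8004 + (28/65)·0.8113 = 0.8051
IG = 0.9957 - 0.8051 = 0.1906

0.1906


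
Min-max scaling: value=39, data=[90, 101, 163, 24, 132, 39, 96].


min=24, max=163
(39-24)/(163-24) = 15/139 = 0.1079

0.1079


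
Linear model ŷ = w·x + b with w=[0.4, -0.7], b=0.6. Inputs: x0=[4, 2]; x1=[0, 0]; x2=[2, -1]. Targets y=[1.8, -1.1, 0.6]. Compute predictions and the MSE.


ŷ0 = (0.4)·(4) + (-0.7)·(2) + 0.6 = 0.8
ŷ1 = (0.4)·(0) + (-0.7)·(0) + 0.6 = 0.6
ŷ2 = (0.4)·(2) + (-0.7)·(-1) + 0.6 = 2.1
errors² = [1.0, 2.89, 2.25]
MSE = 6.1400/3 = 2.0467

2.0467


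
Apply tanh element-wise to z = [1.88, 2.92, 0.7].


tanh(1.88) = 0.9545
tanh(2.92) = 0.9942
tanh(0.7) = 0.6044
result = [0.9545, 0.9942, 0.6044]

[0.9545, 0.9942, 0.6044]


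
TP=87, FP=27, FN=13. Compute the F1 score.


Precision = 87/114 = 0.7632
Recall = 87/100 = 0.87
F1 = 2·P·R/(P+R) = 2·TP/(2·TP+FP+FN) = 174/(174+27+13) = 174/214 = 0.8131

0.8131


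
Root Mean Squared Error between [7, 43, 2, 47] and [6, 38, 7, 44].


MSE = 60/4 = 15
RMSE = √(60/4) = 3.873

3.873


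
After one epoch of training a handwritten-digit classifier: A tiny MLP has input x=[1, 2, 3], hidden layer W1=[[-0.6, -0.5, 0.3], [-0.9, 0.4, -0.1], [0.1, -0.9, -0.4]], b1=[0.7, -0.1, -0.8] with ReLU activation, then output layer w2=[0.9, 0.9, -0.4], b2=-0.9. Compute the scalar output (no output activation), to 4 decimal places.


z1[0] = (-0.6)·(1) + (-0.5)·(2) + (0.3)·(3) + 0.7 = 0.0
z1[1] = (-0.9)·(1) + (0.4)·(2) + (-0.1)·(3) - 0.1 = -0.5
z1[2] = (0.1)·(1) + (-0.9)·(2) + (-0.4)·(3) - 0.8 = -3.7
h = ReLU(z1) = [0.0, 0.0, 0.0]
output = (0.9)·(0.0) + (0.9)·(0.0) + (-0.4)·(0.0) - 0.9 = -0.9

-0.9


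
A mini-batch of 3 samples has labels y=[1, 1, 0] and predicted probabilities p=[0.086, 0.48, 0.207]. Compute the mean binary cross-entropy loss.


L[0] = -ln(0.086) = 2.4534
L[1] = -ln(0.48) = 0.734
L[2] = -ln(1-0.207) = -ln(0.793) = 0.2319
mean = (2.4534 + 0.734 + 0.2319)/3 = 1.1398

1.1398


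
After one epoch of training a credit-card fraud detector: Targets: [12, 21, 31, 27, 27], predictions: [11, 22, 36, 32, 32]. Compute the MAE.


Absolute errors: |12-11|=1, |21-22|=1, |31-36|=5, |27-32|=5, |27-32|=5
Sum = 17
MAE = 17/5 = 17/5

17/5


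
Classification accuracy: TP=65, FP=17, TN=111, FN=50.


Accuracy = (TP+TN)/(TP+TN+FP+FN)
= (65+111)/(243)
= 176/243 = 72.43%

72.43%


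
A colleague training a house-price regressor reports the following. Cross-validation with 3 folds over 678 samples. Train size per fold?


Fold size = 678/3 = 226
Training per fold = 678 - 226 = 452

452


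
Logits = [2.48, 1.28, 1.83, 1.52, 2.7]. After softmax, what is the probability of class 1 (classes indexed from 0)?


Exponentials: e^2.48=11.9413, e^1.28=3.5966, e^1.83=6.2339, e^1.52=4.5722, e^2.7=14.8797
Sum = 41.2237
Softmax = [0.2897, 0.0872, 0.1512, 0.1109, 0.361]
p[1] = 3.5966/41.2237 = 0.0872

0.0872


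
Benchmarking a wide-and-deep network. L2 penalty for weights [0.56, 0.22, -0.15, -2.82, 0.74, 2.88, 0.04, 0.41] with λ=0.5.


‖w‖₂² = (0.56)² + (0.22)² + (-0.15)² + (-2.82)² + (0.74)² + (2.88)² + (0.04)² + (0.41)²
     = 0.3136 + 0.0484 + 0.0225 + 7.9524 + 0.5476 + 8.2944 + 0.0016 + 0.1681
     = 17.3486
λ·‖w‖₂² = 0.5·17.3486 = 8.6743

8.6743


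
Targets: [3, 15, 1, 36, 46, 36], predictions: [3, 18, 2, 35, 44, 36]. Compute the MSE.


Squared errors: (3-3)²=0, (15-18)²=9, (1-2)²=1, (36-35)²=1, (46-44)²=4, (36-36)²=0
Sum = 15
MSE = 15/6 = 5/2

5/2


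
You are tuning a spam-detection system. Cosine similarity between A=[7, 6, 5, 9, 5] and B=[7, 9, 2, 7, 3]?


A·B = 7·7 + 6·9 + 5·2 + 9·7 + 5·3 = 191
‖A‖ = √216 = 14.6969, ‖B‖ = √192 = 13.8564
cos = 191/(√216·√192) = 191/√41472 = 0.9379

0.9379


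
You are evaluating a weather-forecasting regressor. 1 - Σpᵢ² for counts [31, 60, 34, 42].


Probabilities: [31/167, 60/167, 34/167, 42/167] ≈ [0.1856, 0.3593, 0.2036, 0.2515]
Σpᵢ² = (961 + 3600 + 1156 + 1764)/167² = 7481/27889
Gini = 1 - Σpᵢ² = 1 - 7481/27889 = 0.7318

0.7318


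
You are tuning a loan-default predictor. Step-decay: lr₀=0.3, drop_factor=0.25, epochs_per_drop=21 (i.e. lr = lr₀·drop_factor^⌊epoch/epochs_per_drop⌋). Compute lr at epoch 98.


n_drops = ⌊98/21⌋ = 4
lr = 0.3·0.25^4 = 0.3·0.00390625 = 0.001171875

0.001171875


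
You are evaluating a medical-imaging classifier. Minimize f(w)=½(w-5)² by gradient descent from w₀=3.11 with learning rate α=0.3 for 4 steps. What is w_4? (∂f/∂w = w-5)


step 1: grad = 3.11-5 = -1.89; w = 3.11 - 0.3·(-1.89) = 3.677
step 2: grad = 3.677-5 = -1.323; w = 3.677 - 0.3·(-1.323) = 4.0739
step 3: grad = 4.0739-5 = -0.9261; w = 4.0739 - 0.3·(-0.9261) = 4.35173
step 4: grad = 4.35173-5 = -0.64827; w = 4.35173 - 0.3·(-0.64827) = 4.546211

4.546211


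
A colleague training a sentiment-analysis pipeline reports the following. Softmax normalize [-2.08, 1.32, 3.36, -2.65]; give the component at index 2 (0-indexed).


Exponentials: e^-2.08=0.1249, e^1.32=3.7434, e^3.36=28.7892, e^-2.65=0.0707
Sum = 32.7282
Softmax = [0.0038, 0.1144, 0.8796, 0.0022]
p[2] = 28.7892/32.7282 = 0.8796

0.8796


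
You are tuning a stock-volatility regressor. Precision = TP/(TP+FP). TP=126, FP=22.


Precision = TP/(TP+FP)
= 126/(126+22)
= 126/148 = 85.14%

85.14%
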